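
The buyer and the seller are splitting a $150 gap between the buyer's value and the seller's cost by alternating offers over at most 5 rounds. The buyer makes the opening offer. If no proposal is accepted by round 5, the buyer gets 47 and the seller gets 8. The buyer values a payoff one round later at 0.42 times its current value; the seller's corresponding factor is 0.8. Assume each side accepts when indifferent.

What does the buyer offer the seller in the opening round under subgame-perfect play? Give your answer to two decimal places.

93.89

Work backward from the last round.
Round 5 (the buyer proposes): the seller gets 8 if talks fail, so the buyer offers 8 and keeps 142.
Round 4 (the seller proposes): the buyer can get 142 next round, worth 0.42 × 142 = 59.64 now. The seller offers 59.64 and keeps 150 − 59.64 = 90.36.
Round 3 (the buyer proposes): the seller can get 90.36 next round, worth 0.8 × 90.36 = 72.288 now, so the buyer offers 72.288, keeping 77.712.
Round 2 (the seller proposes): the buyer can get 77.712 next round, worth 0.42 × 77.712 = 32.63904 now, so the seller offers 32.63904, keeping 117.36096.
Round 1 (the buyer proposes): the seller can get 117.36096 next round, worth 0.8 × 117.36096 = 93.888768 now, so the buyer offers 93.888768, keeping 56.111232.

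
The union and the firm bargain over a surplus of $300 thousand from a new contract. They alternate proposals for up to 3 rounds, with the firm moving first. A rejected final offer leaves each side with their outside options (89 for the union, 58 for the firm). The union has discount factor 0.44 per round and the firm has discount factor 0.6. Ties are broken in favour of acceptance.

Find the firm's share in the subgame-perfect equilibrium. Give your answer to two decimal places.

By backward induction:
Round 3 (the firm proposes): the union gets 89 if talks fail, so the firm offers 89 and keeps 211.
Round 2 (the union proposes): the firm can get 211 next round, worth 0.6 × 211 = 126.6 now, so the union offers 126.6, keeping 173.4.
Round 1 (the firm proposes): the union can get 173.4 next round, worth 0.44 × 173.4 = 76.296 now, so the firm offers 76.296, keeping 223.704.

223.70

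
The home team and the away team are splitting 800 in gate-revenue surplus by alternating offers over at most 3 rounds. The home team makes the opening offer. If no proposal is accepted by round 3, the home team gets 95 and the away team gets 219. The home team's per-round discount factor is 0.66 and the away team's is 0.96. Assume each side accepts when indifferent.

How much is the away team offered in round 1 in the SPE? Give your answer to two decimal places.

399.88

Round 3 (the home team proposes): the away team gets 219 if talks fail, so the home team offers 219 and keeps 581.
Round 2 (the away team proposes): the home team can get 581 next round, worth 0.66 × 581 = 383.46 now, so the away team offers 383.46, keeping 416.54.
Round 1 (the home team proposes): the away team can get 416.54 next round, worth 0.96 × 416.54 = 399.8784 now, so the home team offers 399.8784, keeping 400.1216.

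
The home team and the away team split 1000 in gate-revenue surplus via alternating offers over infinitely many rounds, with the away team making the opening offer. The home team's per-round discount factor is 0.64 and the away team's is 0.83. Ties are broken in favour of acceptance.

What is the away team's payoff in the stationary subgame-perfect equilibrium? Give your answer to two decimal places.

Let x be the away team's share when the away team proposes and y be the home team's share when the home team proposes.
The home team accepts iff offered ≥ 0.64·y, so x = 1000 − 0.64y. Symmetrically y = 1000 − 0.83x.
Substituting: x = 1000 − 0.64(1000 − 0.83x), giving x(1 − 0.83·0.64) = 1000(1 − 0.64).
So x = 1000 × 0.36 / 0.4688 ≈ 767.9181, and the home team receives 1000 − x ≈ 232.0819.

767.92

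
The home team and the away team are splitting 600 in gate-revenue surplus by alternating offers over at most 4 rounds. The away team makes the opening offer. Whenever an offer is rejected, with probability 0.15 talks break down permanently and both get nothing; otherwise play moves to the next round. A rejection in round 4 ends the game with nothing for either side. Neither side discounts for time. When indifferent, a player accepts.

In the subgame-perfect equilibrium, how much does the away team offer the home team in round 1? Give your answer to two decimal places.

Round 4 (the home team proposes): the away team will accept anything ≥ 0, so the home team offers 0 and keeps 600.
Round 3 (the away team proposes): rejecting gives the home team an expected 0.85 × 600 = 510; the away team offers that and keeps 90.
Round 2 (the home team proposes): rejecting gives the away team an expected 0.85 × 90 = 76.5. The home team offers 76.5 and keeps 600 − 76.5 = 523.5.
Round 1 (the away team proposes): rejecting gives the home team an expected 0.85 × 523.5 = 444.975, so the away team offers 444.975, keeping 155.025.

444.98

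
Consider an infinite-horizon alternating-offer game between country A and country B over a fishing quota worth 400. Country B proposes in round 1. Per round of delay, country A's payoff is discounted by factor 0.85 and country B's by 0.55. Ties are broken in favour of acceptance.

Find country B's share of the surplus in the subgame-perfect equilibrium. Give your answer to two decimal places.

112.68

In a stationary SPE each proposer offers the other exactly their discounted continuation value.
If country B keeps x when proposing and country A keeps y when proposing, then x = 400 − 0.85y and y = 400 − 0.55x.
Solving: x = 400(1 − 0.85) / (1 − 0.55·0.85) = 60 / 0.5325 ≈ 112.6761.
Country A gets 400 − 112.6761 ≈ 287.3239.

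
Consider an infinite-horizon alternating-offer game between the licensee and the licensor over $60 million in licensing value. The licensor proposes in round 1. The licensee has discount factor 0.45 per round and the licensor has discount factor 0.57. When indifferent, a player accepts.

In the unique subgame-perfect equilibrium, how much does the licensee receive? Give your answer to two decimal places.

15.62

When the licensor proposes, the licensee accepts any offer worth at least 0.45 times what the licensee would get by proposing next round; and vice versa.
This gives x = 60 − 0.45y and y = 60 − 0.57x, where x and y are each side's share when it proposes.
Hence (1 − 0.45·0.57)x = 60(1 − 0.45), i.e. 0.7435·x = 33.
x ≈ 44.3847; the licensee's share is 60 − x ≈ 15.6153.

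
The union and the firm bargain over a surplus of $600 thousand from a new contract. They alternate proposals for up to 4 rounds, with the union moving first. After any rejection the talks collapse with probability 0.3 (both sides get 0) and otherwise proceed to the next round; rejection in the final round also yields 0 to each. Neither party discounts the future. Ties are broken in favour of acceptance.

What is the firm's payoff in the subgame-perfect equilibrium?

331.8

Round 4 (the firm proposes): rejection yields 0 for the union; the firm offers 0 and keeps 600.
Round 3 (the union proposes): rejecting gives the firm an expected 0.7 × 600 = 420; the union offers that and keeps 180.
Round 2 (the firm proposes): rejecting gives the union an expected 0.7 × 180 = 126, so the firm offers 126, keeping 474.
Round 1 (the union proposes): rejecting gives the firm an expected 0.7 × 474 = 331.8; the union offers that and keeps 268.2.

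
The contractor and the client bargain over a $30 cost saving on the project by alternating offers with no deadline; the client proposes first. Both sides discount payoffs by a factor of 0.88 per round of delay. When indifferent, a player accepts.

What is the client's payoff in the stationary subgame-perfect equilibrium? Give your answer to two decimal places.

In a stationary SPE each proposer offers the other exactly their discounted continuation value.
If the client keeps x when proposing and the contractor keeps y when proposing, then x = 30 − 0.88y and y = 30 − 0.88x.
Solving: x = 30(1 − 0.88) / (1 − 0.88·0.88) = 3.6 / 0.2256 ≈ 15.9574.
The contractor gets 30 − 15.9574 ≈ 14.0426.

15.96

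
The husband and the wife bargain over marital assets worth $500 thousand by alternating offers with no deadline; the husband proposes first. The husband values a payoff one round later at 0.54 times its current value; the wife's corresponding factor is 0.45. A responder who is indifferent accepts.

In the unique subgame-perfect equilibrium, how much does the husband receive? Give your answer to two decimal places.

When the husband proposes, the wife accepts any offer worth at least 0.45 times what the wife would get by proposing next round; and vice versa.
This gives x = 500 − 0.45y and y = 500 − 0.54x, where x and y are each side's share when it proposes.
Hence (1 − 0.45·0.54)x = 500(1 − 0.45), i.e. 0.757·x = 275.
x ≈ 363.2761; the wife's share is 500 − x ≈ 136.7239.

363.28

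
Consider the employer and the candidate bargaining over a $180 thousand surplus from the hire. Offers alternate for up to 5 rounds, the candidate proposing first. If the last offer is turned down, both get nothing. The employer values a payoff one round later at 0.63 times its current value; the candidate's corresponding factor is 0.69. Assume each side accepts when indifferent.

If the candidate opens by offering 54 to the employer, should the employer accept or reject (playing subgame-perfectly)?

Work out the employer's continuation value if the offer is rejected.
Round 5 (the candidate proposes): the employer will accept anything ≥ 0, so the candidate offers 0 and keeps 180.
Round 4 (the employer proposes): the candidate can get 180 next round, worth 0.69 × 180 = 124.2 now. The employer offers 124.2 and keeps 180 − 124.2 = 55.8.
Round 3 (the candidate proposes): the employer can get 55.8 next round, worth 0.63 × 55.8 = 35.154 now, so the candidate offers 35.154, keeping 144.846.
Round 2 (the employer proposes): the candidate can get 144.846 next round, worth 0.69 × 144.846 = 99.94374 now. The employer offers 99.94374 and keeps 180 − 99.94374 = 80.05626.
So by rejecting in round 1, the employer gets 80.05626 next round, worth 0.63 × 80.05626 = 50.4354438 now.
Offer 54 ≥ 50.4354438, so the employer accepts.

Accept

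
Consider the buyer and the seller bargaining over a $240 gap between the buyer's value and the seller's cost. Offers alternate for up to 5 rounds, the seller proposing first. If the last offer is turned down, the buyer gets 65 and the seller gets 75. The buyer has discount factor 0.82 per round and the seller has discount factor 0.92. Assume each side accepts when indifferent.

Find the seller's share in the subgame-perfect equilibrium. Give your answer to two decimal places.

Round 5 (the seller proposes): the buyer gets 65 if talks fail, so the seller offers 65 and keeps 175.
Round 4 (the buyer proposes): the seller can get 175 next round, worth 0.92 × 175 = 161 now. The buyer offers 161 and keeps 240 − 161 = 79.
Round 3 (the seller proposes): the buyer can get 79 next round, worth 0.82 × 79 = 64.78 now, so the seller offers 64.78, keeping 175.22.
Round 2 (the buyer proposes): the seller can get 175.22 next round, worth 0.92 × 175.22 = 161.2024 now. The buyer offers 161.2024 and keeps 240 − 161.2024 = 78.7976.
Round 1 (the seller proposes): the buyer can get 78.7976 next round, worth 0.82 × 78.7976 = 64.614032 now. The seller offers 64.614032 and keeps 240 − 64.614032 = 175.385968.

175.39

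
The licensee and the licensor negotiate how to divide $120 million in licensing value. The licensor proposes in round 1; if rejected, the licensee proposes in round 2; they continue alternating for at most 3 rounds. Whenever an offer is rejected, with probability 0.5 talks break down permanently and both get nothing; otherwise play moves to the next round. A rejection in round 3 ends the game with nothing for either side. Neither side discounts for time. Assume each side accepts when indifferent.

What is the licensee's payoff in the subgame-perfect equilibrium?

30

Round 3 (the licensor proposes): the licensee will accept anything ≥ 0, so the licensor offers 0 and keeps 120.
Round 2 (the licensee proposes): rejecting gives the licensor an expected 0.5 × 120 = 60. The licensee offers 60 and keeps 120 − 60 = 60.
Round 1 (the licensor proposes): rejecting gives the licensee an expected 0.5 × 60 = 30; the licensor offers that and keeps 90.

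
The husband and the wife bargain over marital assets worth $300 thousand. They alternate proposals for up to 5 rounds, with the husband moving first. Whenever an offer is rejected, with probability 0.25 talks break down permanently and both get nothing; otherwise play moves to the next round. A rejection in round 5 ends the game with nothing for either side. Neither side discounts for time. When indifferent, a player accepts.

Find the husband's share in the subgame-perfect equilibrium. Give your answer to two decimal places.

212.11

Round 5 (the husband proposes): the wife will accept anything ≥ 0, so the husband offers 0 and keeps 300.
Round 4 (the wife proposes): rejecting gives the husband an expected 0.75 × 300 = 225, so the wife offers 225, keeping 75.
Round 3 (the husband proposes): rejecting gives the wife an expected 0.75 × 75 = 56.25; the husband offers that and keeps 243.75.
Round 2 (the wife proposes): rejecting gives the husband an expected 0.75 × 243.75 = 182.8125. The wife offers 182.8125 and keeps 300 − 182.8125 = 117.1875.
Round 1 (the husband proposes): rejecting gives the wife an expected 0.75 × 117.1875 = 87.890625, so the husband offers 87.890625, keeping 212.109375.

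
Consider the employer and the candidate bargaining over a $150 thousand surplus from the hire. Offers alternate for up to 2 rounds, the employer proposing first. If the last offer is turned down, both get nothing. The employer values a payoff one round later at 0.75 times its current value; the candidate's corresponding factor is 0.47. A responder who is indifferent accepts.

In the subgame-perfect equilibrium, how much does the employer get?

79.5

Round 2 (the candidate proposes): the employer will accept anything ≥ 0, so the candidate offers 0 and keeps 150.
Round 1 (the employer proposes): the candidate can get 150 next round, worth 0.47 × 150 = 70.5 now. The employer offers 70.5 and keeps 150 − 70.5 = 79.5.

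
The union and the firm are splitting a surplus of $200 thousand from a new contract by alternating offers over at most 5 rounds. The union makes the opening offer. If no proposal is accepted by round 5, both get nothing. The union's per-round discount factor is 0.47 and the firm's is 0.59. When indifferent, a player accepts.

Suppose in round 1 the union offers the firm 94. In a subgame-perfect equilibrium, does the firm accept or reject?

Work out the firm's continuation value if the offer is rejected.
Round 5 (the union proposes): rejection yields 0 for the firm; the union offers 0 and keeps 200.
Round 4 (the firm proposes): the union can get 200 next round, worth 0.47 × 200 = 94 now. The firm offers 94 and keeps 200 − 94 = 106.
Round 3 (the union proposes): the firm can get 106 next round, worth 0.59 × 106 = 62.54 now; the union offers that and keeps 137.46.
Round 2 (the firm proposes): the union can get 137.46 next round, worth 0.47 × 137.46 = 64.6062 now, so the firm offers 64.6062, keeping 135.3938.
So by rejecting in round 1, the firm gets 135.3938 next round, worth 0.59 × 135.3938 = 79.882342 now.
Offer 94 ≥ 79.882342, so the firm accepts.

Accept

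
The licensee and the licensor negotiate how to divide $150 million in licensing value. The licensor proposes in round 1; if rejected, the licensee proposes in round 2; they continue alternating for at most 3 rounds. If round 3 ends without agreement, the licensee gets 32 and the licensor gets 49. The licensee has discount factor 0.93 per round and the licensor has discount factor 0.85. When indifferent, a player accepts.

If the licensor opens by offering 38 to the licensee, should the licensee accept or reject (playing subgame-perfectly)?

Work out the licensee's continuation value if the offer is rejected.
Round 3 (the licensor proposes): the licensee gets 32 if talks fail, so the licensor offers 32 and keeps 118.
Round 2 (the licensee proposes): the licensor can get 118 next round, worth 0.85 × 118 = 100.3 now. The licensee offers 100.3 and keeps 150 − 100.3 = 49.7.
So by rejecting in round 1, the licensee gets 49.7 next round, worth 0.93 × 49.7 = 46.221 now.
Offer 38 < 46.221, so the licensee rejects.

Reject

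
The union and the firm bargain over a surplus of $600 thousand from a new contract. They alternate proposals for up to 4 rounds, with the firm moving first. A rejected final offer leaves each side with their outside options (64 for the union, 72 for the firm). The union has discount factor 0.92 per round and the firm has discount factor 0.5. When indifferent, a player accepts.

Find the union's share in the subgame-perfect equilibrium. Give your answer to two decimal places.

499.45

By backward induction:
Round 4 (the union proposes): the firm gets 72 if talks fail, so the union offers 72 and keeps 528.
Round 3 (the firm proposes): the union can get 528 next round, worth 0.92 × 528 = 485.76 now. The firm offers 485.76 and keeps 600 − 485.76 = 114.24.
Round 2 (the union proposes): the firm can get 114.24 next round, worth 0.5 × 114.24 = 57.12 now, so the union offers 57.12, keeping 542.88.
Round 1 (the firm proposes): the union can get 542.88 next round, worth 0.92 × 542.88 = 499.4496 now. The firm offers 499.4496 and keeps 600 − 499.4496 = 100.5504.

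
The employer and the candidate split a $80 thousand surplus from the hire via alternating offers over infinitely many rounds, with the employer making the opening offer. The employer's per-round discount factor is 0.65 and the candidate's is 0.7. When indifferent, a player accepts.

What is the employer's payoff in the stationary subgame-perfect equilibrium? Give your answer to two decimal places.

Let x be the employer's share when the employer proposes and y be the candidate's share when the candidate proposes.
The candidate accepts iff offered ≥ 0.7·y, so x = 80 − 0.7y. Symmetrically y = 80 − 0.65x.
Substituting: x = 80 − 0.7(80 − 0.65x), giving x(1 − 0.65·0.7) = 80(1 − 0.7).
So x = 80 × 0.3 / 0.545 ≈ 44.0367, and the candidate receives 80 − x ≈ 35.9633.

44.04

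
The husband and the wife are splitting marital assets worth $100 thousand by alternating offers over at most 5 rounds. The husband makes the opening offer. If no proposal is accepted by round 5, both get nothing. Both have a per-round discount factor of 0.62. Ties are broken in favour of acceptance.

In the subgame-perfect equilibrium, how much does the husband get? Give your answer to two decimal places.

Round 5 (the husband proposes): the wife will accept anything ≥ 0, so the husband offers 0 and keeps 100.
Round 4 (the wife proposes): the husband can get 100 next round, worth 0.62 × 100 = 62 now, so the wife offers 62, keeping 38.
Round 3 (the husband proposes): the wife can get 38 next round, worth 0.62 × 38 = 23.56 now, so the husband offers 23.56, keeping 76.44.
Round 2 (the wife proposes): the husband can get 76.44 next round, worth 0.62 × 76.44 = 47.3928 now, so the wife offers 47.3928, keeping 52.6072.
Round 1 (the husband proposes): the wife can get 52.6072 next round, worth 0.62 × 52.6072 = 32.616464 now; the husband offers that and keeps 67.383536.

67.38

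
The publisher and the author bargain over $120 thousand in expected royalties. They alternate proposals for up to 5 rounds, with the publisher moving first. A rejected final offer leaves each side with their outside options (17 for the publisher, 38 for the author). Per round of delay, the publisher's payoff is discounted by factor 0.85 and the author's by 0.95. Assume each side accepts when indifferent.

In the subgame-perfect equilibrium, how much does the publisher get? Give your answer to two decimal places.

Solve by backward induction from round 5.
Round 5 (the publisher proposes): the author gets 38 if talks fail, so the publisher offers 38 and keeps 82.
Round 4 (the author proposes): the publisher can get 82 next round, worth 0.85 × 82 = 69.7 now. The author offers 69.7 and keeps 120 − 69.7 = 50.3.
Round 3 (the publisher proposes): the author can get 50.3 next round, worth 0.95 × 50.3 = 47.785 now; the publisher offers that and keeps 72.215.
Round 2 (the author proposes): the publisher can get 72.215 next round, worth 0.85 × 72.215 = 61.38275 now, so the author offers 61.38275, keeping 58.61725.
Round 1 (the publisher proposes): the author can get 58.61725 next round, worth 0.95 × 58.61725 = 55.6863875 now. The publisher offers 55.6863875 and keeps 120 − 55.6863875 = 64.3136125.

64.31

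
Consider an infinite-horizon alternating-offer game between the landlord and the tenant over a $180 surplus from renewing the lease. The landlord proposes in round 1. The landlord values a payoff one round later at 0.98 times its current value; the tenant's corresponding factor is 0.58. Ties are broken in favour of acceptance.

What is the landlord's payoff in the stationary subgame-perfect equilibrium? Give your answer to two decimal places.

Let x be the landlord's share when the landlord proposes and y be the tenant's share when the tenant proposes.
The tenant accepts iff offered ≥ 0.58·y, so x = 180 − 0.58y. Symmetrically y = 180 − 0.98x.
Substituting: x = 180 − 0.58(180 − 0.98x), giving x(1 − 0.98·0.58) = 180(1 − 0.58).
So x = 180 × 0.42 / 0.4316 ≈ 175.1622, and the tenant receives 180 − x ≈ 4.8378.

175.16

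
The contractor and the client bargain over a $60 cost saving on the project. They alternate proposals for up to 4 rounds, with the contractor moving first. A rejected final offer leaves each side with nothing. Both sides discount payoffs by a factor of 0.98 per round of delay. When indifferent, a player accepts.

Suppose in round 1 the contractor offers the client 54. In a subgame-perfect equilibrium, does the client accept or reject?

Round 4 (the client proposes): rejection yields 0 for the contractor; the client offers 0 and keeps 60.
Round 3 (the contractor proposes): the client can get 60 next round, worth 0.98 × 60 = 58.8 now; the contractor offers that and keeps 1.2.
Round 2 (the client proposes): the contractor can get 1.2 next round, worth 0.98 × 1.2 = 1.176 now; the client offers that and keeps 58.824.
So by rejecting in round 1, the client gets 58.824 next round, worth 0.98 × 58.824 = 57.64752 now.
Offer 54 < 57.64752, so the client rejects.

Reject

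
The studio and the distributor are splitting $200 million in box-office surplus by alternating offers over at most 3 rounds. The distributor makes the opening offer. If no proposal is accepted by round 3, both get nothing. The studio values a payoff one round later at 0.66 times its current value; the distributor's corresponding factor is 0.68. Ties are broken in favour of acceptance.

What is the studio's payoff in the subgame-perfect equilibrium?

42.24

Round 3 (the distributor proposes): the studio will accept anything ≥ 0, so the distributor offers 0 and keeps 200.
Round 2 (the studio proposes): the distributor can get 200 next round, worth 0.68 × 200 = 136 now. The studio offers 136 and keeps 200 − 136 = 64.
Round 1 (the distributor proposes): the studio can get 64 next round, worth 0.66 × 64 = 42.24 now, so the distributor offers 42.24, keeping 157.76.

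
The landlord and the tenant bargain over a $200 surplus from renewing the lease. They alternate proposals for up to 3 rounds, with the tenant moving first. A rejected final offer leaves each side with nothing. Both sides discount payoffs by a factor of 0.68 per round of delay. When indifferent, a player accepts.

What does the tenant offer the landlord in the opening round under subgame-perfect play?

Round 3 (the tenant proposes): the landlord will accept anything ≥ 0, so the tenant offers 0 and keeps 200.
Round 2 (the landlord proposes): the tenant can get 200 next round, worth 0.68 × 200 = 136 now, so the landlord offers 136, keeping 64.
Round 1 (the tenant proposes): the landlord can get 64 next round, worth 0.68 × 64 = 43.52 now, so the tenant offers 43.52, keeping 156.48.

43.52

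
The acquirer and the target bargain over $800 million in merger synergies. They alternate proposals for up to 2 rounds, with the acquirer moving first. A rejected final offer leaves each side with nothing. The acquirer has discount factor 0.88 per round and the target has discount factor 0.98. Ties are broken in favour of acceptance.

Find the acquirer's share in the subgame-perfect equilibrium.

16

Round 2 (the target proposes): rejection yields 0 for the acquirer; the target offers 0 and keeps 800.
Round 1 (the acquirer proposes): the target can get 800 next round, worth 0.98 × 800 = 784 now, so the acquirer offers 784, keeping 16.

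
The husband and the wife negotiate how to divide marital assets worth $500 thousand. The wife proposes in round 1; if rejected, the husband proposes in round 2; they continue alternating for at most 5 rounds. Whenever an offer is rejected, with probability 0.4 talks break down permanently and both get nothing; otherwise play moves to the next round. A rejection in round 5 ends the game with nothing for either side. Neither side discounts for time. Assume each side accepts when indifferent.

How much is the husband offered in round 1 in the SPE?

Round 5 (the wife proposes): rejection yields 0 for the husband; the wife offers 0 and keeps 500.
Round 4 (the husband proposes): rejecting gives the wife an expected 0.6 × 500 = 300; the husband offers that and keeps 200.
Round 3 (the wife proposes): rejecting gives the husband an expected 0.6 × 200 = 120. The wife offers 120 and keeps 500 − 120 = 380.
Round 2 (the husband proposes): rejecting gives the wife an expected 0.6 × 380 = 228, so the husband offers 228, keeping 272.
Round 1 (the wife proposes): rejecting gives the husband an expected 0.6 × 272 = 163.2; the wife offers that and keeps 336.8.

163.2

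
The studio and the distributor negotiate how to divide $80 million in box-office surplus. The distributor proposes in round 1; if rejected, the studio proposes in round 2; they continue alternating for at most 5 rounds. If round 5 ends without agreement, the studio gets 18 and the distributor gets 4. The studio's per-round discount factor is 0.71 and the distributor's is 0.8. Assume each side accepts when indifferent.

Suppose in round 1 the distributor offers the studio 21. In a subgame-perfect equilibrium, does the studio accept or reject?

Reject

Round 5 (the distributor proposes): the studio gets 18 if talks fail, so the distributor offers 18 and keeps 62.
Round 4 (the studio proposes): the distributor can get 62 next round, worth 0.8 × 62 = 49.6 now. The studio offers 49.6 and keeps 80 − 49.6 = 30.4.
Round 3 (the distributor proposes): the studio can get 30.4 next round, worth 0.71 × 30.4 = 21.584 now, so the distributor offers 21.584, keeping 58.416.
Round 2 (the studio proposes): the distributor can get 58.416 next round, worth 0.8 × 58.416 = 46.7328 now. The studio offers 46.7328 and keeps 80 − 46.7328 = 33.2672.
So by rejecting in round 1, the studio gets 33.2672 next round, worth 0.71 × 33.2672 = 23.619712 now.
Offer 21 < 23.619712, so the studio rejects.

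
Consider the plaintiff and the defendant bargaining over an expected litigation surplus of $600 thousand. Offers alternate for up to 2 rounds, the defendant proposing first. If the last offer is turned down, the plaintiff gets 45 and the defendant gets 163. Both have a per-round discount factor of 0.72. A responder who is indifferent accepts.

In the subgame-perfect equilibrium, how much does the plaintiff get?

Solve by backward induction from round 2.
Round 2 (the plaintiff proposes): the defendant gets 163 if talks fail, so the plaintiff offers 163 and keeps 437.
Round 1 (the defendant proposes): the plaintiff can get 437 next round, worth 0.72 × 437 = 314.64 now. The defendant offers 314.64 and keeps 600 − 314.64 = 285.36.

314.64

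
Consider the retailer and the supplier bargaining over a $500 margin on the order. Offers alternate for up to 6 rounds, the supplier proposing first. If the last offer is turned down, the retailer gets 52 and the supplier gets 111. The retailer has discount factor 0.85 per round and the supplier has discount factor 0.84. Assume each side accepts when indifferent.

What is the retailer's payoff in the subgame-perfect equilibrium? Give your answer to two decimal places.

Round 6 (the retailer proposes): the supplier gets 111 if talks fail, so the retailer offers 111 and keeps 389.
Round 5 (the supplier proposes): the retailer can get 389 next round, worth 0.85 × 389 = 330.65 now. The supplier offers 330.65 and keeps 500 − 330.65 = 169.35.
Round 4 (the retailer proposes): the supplier can get 169.35 next round, worth 0.84 × 169.35 = 142.254 now. The retailer offers 142.254 and keeps 500 − 142.254 = 357.746.
Round 3 (the supplier proposes): the retailer can get 357.746 next round, worth 0.85 × 357.746 = 304.0841 now. The supplier offers 304.0841 and keeps 500 − 304.0841 = 195.9159.
Round 2 (the retailer proposes): the supplier can get 195.9159 next round, worth 0.84 × 195.9159 = 164.569356 now. The retailer offers 164.569356 and keeps 500 − 164.569356 = 335.430644.
Round 1 (the supplier proposes): the retailer can get 335.430644 next round, worth 0.85 × 335.430644 = 285.1160474 now, so the supplier offers 285.1160474, keeping 214.8839526.

285.12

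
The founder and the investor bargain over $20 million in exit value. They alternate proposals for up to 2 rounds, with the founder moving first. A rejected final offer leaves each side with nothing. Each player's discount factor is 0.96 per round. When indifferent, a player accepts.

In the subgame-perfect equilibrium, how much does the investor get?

19.2

By backward induction:
Round 2 (the investor proposes): rejection yields 0 for the founder; the investor offers 0 and keeps 20.
Round 1 (the founder proposes): the investor can get 20 next round, worth 0.96 × 20 = 19.2 now, so the founder offers 19.2, keeping 0.8.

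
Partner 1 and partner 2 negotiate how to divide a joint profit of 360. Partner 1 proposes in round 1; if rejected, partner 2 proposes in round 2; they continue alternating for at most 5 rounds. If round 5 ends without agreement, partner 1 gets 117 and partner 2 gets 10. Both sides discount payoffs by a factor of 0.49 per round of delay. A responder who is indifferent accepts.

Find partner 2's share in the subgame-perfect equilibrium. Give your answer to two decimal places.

Round 5 (partner 1 proposes): partner 2 gets 10 if talks fail, so partner 1 offers 10 and keeps 350.
Round 4 (partner 2 proposes): partner 1 can get 350 next round, worth 0.49 × 350 = 171.5 now; partner 2 offers that and keeps 188.5.
Round 3 (partner 1 proposes): partner 2 can get 188.5 next round, worth 0.49 × 188.5 = 92.365 now. Partner 1 offers 92.365 and keeps 360 − 92.365 = 267.635.
Round 2 (partner 2 proposes): partner 1 can get 267.635 next round, worth 0.49 × 267.635 = 131.14115 now, so partner 2 offers 131.14115, keeping 228.85885.
Round 1 (partner 1 proposes): partner 2 can get 228.85885 next round, worth 0.49 × 228.85885 = 112.1408365 now; partner 1 offers that and keeps 247.8591635.

112.14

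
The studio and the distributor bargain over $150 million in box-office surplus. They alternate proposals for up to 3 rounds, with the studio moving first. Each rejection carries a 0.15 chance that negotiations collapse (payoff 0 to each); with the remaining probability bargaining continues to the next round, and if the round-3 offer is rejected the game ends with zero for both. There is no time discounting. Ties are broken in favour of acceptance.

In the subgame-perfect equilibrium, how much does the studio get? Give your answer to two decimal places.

130.88

By backward induction:
Round 3 (the studio proposes): the distributor will accept anything ≥ 0, so the studio offers 0 and keeps 150.
Round 2 (the distributor proposes): rejecting gives the studio an expected 0.85 × 150 = 127.5; the distributor offers that and keeps 22.5.
Round 1 (the studio proposes): rejecting gives the distributor an expected 0.85 × 22.5 = 19.125. The studio offers 19.125 and keeps 150 − 19.125 = 130.875.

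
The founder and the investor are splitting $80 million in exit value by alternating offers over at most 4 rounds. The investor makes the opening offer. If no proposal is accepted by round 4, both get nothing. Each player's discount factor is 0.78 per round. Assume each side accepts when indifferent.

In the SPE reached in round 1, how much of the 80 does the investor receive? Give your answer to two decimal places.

28.31

Round 4 (the founder proposes): rejection yields 0 for the investor; the founder offers 0 and keeps 80.
Round 3 (the investor proposes): the founder can get 80 next round, worth 0.78 × 80 = 62.4 now. The investor offers 62.4 and keeps 80 − 62.4 = 17.6.
Round 2 (the founder proposes): the investor can get 17.6 next round, worth 0.78 × 17.6 = 13.728 now. The founder offers 13.728 and keeps 80 − 13.728 = 66.272.
Round 1 (the investor proposes): the founder can get 66.272 next round, worth 0.78 × 66.272 = 51.69216 now; the investor offers that and keeps 28.30784.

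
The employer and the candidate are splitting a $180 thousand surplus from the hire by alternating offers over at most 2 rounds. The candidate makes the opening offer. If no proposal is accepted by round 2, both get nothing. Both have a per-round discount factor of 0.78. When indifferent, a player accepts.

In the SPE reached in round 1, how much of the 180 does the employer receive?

140.4

Round 2 (the employer proposes): the candidate will accept anything ≥ 0, so the employer offers 0 and keeps 180.
Round 1 (the candidate proposes): the employer can get 180 next round, worth 0.78 × 180 = 140.4 now. The candidate offers 140.4 and keeps 180 − 140.4 = 39.6.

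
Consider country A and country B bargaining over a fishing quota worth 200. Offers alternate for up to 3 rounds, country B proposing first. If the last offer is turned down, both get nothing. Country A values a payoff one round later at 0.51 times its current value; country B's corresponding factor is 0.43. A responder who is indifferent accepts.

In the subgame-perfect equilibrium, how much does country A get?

58.14

By backward induction:
Round 3 (country B proposes): country A will accept anything ≥ 0, so country B offers 0 and keeps 200.
Round 2 (country A proposes): country B can get 200 next round, worth 0.43 × 200 = 86 now. Country A offers 86 and keeps 200 − 86 = 114.
Round 1 (country B proposes): country A can get 114 next round, worth 0.51 × 114 = 58.14 now, so country B offers 58.14, keeping 141.86.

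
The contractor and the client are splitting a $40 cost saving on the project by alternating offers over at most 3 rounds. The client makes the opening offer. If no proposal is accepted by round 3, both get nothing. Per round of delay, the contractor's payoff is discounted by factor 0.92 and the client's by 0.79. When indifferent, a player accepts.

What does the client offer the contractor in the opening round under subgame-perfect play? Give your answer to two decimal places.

7.73

Solve by backward induction from round 3.
Round 3 (the client proposes): rejection yields 0 for the contractor; the client offers 0 and keeps 40.
Round 2 (the contractor proposes): the client can get 40 next round, worth 0.79 × 40 = 31.6 now, so the contractor offers 31.6, keeping 8.4.
Round 1 (the client proposes): the contractor can get 8.4 next round, worth 0.92 × 8.4 = 7.728 now; the client offers that and keeps 32.272.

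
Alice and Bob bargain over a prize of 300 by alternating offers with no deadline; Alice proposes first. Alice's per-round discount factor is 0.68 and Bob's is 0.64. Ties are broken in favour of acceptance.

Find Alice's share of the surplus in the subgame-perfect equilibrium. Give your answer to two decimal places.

191.22

Let x be Alice's share when Alice proposes and y be Bob's share when Bob proposes.
Bob accepts iff offered ≥ 0.64·y, so x = 300 − 0.64y. Symmetrically y = 300 − 0.68x.
Substituting: x = 300 − 0.64(300 − 0.68x), giving x(1 − 0.68·0.64) = 300(1 − 0.64).
So x = 300 × 0.36 / 0.5648 ≈ 191.2181, and Bob receives 300 − x ≈ 108.7819.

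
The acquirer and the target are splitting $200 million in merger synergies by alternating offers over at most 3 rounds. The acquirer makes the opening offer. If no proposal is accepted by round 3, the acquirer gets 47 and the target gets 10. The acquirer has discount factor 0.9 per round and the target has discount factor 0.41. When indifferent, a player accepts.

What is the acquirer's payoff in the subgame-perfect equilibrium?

Round 3 (the acquirer proposes): the target gets 10 if talks fail, so the acquirer offers 10 and keeps 190.
Round 2 (the target proposes): the acquirer can get 190 next round, worth 0.9 × 190 = 171 now, so the target offers 171, keeping 29.
Round 1 (the acquirer proposes): the target can get 29 next round, worth 0.41 × 29 = 11.89 now, so the acquirer offers 11.89, keeping 188.11.

188.11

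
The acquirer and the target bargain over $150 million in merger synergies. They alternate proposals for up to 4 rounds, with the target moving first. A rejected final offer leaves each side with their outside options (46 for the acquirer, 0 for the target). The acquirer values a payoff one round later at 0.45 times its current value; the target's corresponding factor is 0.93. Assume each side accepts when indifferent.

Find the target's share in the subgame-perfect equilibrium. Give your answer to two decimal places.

Work backward from the last round.
Round 4 (the acquirer proposes): rejection yields 0 for the target; the acquirer offers 0 and keeps 150.
Round 3 (the target proposes): the acquirer can get 150 next round, worth 0.45 × 150 = 67.5 now; the target offers that and keeps 82.5.
Round 2 (the acquirer proposes): the target can get 82.5 next round, worth 0.93 × 82.5 = 76.725 now. The acquirer offers 76.725 and keeps 150 − 76.725 = 73.275.
Round 1 (the target proposes): the acquirer can get 73.275 next round, worth 0.45 × 73.275 = 32.97375 now. The target offers 32.97375 and keeps 150 − 32.97375 = 117.02625.

117.03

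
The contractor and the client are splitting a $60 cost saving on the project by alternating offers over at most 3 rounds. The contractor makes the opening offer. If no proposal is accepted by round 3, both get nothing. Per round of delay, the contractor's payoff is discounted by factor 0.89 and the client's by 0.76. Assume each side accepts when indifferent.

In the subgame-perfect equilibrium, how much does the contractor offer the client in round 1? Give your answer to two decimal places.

5.02

Solve by backward induction from round 3.
Round 3 (the contractor proposes): rejection yields 0 for the client; the contractor offers 0 and keeps 60.
Round 2 (the client proposes): the contractor can get 60 next round, worth 0.89 × 60 = 53.4 now, so the client offers 53.4, keeping 6.6.
Round 1 (the contractor proposes): the client can get 6.6 next round, worth 0.76 × 6.6 = 5.016 now, so the contractor offers 5.016, keeping 54.984.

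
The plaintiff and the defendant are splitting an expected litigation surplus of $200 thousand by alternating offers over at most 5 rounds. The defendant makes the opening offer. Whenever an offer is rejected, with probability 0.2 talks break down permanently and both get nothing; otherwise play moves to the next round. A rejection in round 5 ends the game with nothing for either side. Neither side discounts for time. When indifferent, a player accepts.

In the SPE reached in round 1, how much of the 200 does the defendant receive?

Round 5 (the defendant proposes): rejection yields 0 for the plaintiff; the defendant offers 0 and keeps 200.
Round 4 (the plaintiff proposes): rejecting gives the defendant an expected 0.8 × 200 = 160. The plaintiff offers 160 and keeps 200 − 160 = 40.
Round 3 (the defendant proposes): rejecting gives the plaintiff an expected 0.8 × 40 = 32; the defendant offers that and keeps 168.
Round 2 (the plaintiff proposes): rejecting gives the defendant an expected 0.8 × 168 = 134.4. The plaintiff offers 134.4 and keeps 200 − 134.4 = 65.6.
Round 1 (the defendant proposes): rejecting gives the plaintiff an expected 0.8 × 65.6 = 52.48, so the defendant offers 52.48, keeping 147.52.

147.52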